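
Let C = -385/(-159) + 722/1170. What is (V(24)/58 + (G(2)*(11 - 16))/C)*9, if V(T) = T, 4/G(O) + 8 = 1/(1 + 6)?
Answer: 84625911/7513088 ≈ 11.264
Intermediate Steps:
G(O) = -28/55 (G(O) = 4/(-8 + 1/(1 + 6)) = 4/(-8 + 1/7) = 4/(-8 + ⅐) = 4/(-55/7) = 4*(-7/55) = -28/55)
C = 94208/31005 (C = -385*(-1/159) + 722*(1/1170) = 385/159 + 361/585 = 94208/31005 ≈ 3.0385)
(V(24)/58 + (G(2)*(11 - 16))/C)*9 = (24/58 + (-28*(11 - 16)/55)/(94208/31005))*9 = (24*(1/58) - 28/55*(-5)*(31005/94208))*9 = (12/29 + (28/11)*(31005/94208))*9 = (12/29 + 217035/259072)*9 = (9402879/7513088)*9 = 84625911/7513088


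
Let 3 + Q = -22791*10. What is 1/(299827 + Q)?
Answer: 1/71914 ≈ 1.3905e-5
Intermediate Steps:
Q = -227913 (Q = -3 - 22791*10 = -3 - 227910 = -227913)
1/(299827 + Q) = 1/(299827 - 227913) = 1/71914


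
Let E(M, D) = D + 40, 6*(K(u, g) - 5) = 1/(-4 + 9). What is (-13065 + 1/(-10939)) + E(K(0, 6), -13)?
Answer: -142622683/10939 ≈ -13038.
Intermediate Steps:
K(u, g) = 151/30 (K(u, g) = 5 + 1/(6*(-4 + 9)) = 5 + (⅙)/5 = 5 + (⅙)*(⅕) = 5 + 1/30 = 151/30)
E(M, D) = 40 + D
(-13065 + 1/(-10939)) + E(K(0, 6), -13) = (-13065 + 1/(-10939)) + (40 - 13) = (-13065 - 1/10939) + 27 = -142918036/10939 + 27 = -142622683/10939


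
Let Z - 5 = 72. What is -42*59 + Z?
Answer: -2401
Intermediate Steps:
Z = 77 (Z = 5 + 72 = 77)
-42*59 + Z = -42*59 + 77 = -2478 + 77 = -2401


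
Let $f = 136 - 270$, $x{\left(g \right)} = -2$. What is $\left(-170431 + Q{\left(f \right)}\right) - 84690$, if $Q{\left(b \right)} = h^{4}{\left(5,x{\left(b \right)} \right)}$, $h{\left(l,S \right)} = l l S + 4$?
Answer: $4222335$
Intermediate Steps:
$h{\left(l,S \right)} = 4 + S l^{2}$ ($h{\left(l,S \right)} = l^{2} S + 4 = S l^{2} + 4 = 4 + S l^{2}$)
$f = -134$
$Q{\left(b \right)} = 4477456$ ($Q{\left(b \right)} = \left(4 - 2 \cdot 5^{2}\right)^{4} = \left(4 - 50\right)^{4} = \left(-46\right)^{4} = 4477456$)
$\left(-170431 + Q{\left(f \right)}\right) - 84690 = \left(-170431 + 4477456\right) - 84690 = 4307025 - 84690 = 4222335$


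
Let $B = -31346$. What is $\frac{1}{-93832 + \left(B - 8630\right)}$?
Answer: $- \frac{1}{133808} \approx -7.4734 \cdot 10^{-6}$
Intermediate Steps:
$\frac{1}{-93832 + \left(B - 8630\right)} = \frac{1}{-93832 - 39976} = \frac{1}{-133808} = - \frac{1}{133808}$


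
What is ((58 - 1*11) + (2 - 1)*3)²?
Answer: 2500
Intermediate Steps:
((58 - 1*11) + (2 - 1)*3)² = ((58 - 11) + 1*3)² = (47 + 3)² = 50² = 2500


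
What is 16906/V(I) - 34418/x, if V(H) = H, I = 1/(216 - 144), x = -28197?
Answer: 34322325122/28197 ≈ 1.2172e+6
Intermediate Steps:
I = 1/72 ≈ 0.013889
16906/V(I) - 34418/x = 16906/(1/72) - 34418/(-28197) = 16906*72 - 34418*(-1/28197) = 1217232 + 34418/28197 = 34322325122/28197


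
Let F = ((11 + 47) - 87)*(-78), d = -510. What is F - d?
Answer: 2772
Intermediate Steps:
F = 2262 (F = (58 - 87)*(-78) = -29*(-78) = 2262)
F - d = 2262 - 1*(-510) = 2262 + 510 = 2772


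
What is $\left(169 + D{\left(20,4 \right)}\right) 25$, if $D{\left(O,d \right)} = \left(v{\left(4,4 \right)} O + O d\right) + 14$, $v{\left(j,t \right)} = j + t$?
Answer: $10575$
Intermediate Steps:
$D{\left(O,d \right)} = 14 + 8 O + O d$ ($D{\left(O,d \right)} = \left(\left(4 + 4\right) O + O d\right) + 14 = \left(8 O + O d\right) + 14 = 14 + 8 O + O d$)
$\left(169 + D{\left(20,4 \right)}\right) 25 = \left(169 + \left(14 + 8 \cdot 20 + 20 \cdot 4\right)\right) 25 = \left(169 + \left(14 + 160 + 80\right)\right) 25 = \left(169 + 254\right) 25 = 423 \cdot 25 = 10575$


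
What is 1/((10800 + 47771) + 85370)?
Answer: 1/143941 ≈ 6.9473e-6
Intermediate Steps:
1/((10800 + 47771) + 85370) = 1/(58571 + 85370) = 1/143941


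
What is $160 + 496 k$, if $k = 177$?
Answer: $87952$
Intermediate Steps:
$160 + 496 k = 160 + 496 \cdot 177 = 160 + 87792 = 87952$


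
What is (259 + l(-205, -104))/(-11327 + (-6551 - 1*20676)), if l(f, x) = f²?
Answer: -21142/19277 ≈ -1.0967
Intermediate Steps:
(259 + l(-205, -104))/(-11327 + (-6551 - 1*20676)) = (259 + (-205)²)/(-11327 + (-6551 - 1*20676)) = (259 + 42025)/(-11327 + (-6551 - 20676)) = 42284/(-11327 - 27227) = 42284/(-38554) = 42284*(-1/38554) = -21142/19277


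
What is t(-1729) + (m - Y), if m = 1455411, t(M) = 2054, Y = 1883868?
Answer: -426403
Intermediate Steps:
t(-1729) + (m - Y) = 2054 + (1455411 - 1*1883868) = 2054 + (1455411 - 1883868) = 2054 - 428457 = -426403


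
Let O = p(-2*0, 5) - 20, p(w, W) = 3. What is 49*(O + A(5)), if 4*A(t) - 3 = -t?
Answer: -1715/2 ≈ -857.50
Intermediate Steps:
A(t) = 3/4 - t/4 (A(t) = 3/4 + (-t)/4 = 3/4 - t/4)
O = -17 (O = 3 - 20 = -17)
49*(O + A(5)) = 49*(-17 + (3/4 - 1/4*5)) = 49*(-17 + (3/4 - 5/4)) = 49*(-17 - 1/2) = 49*(-35/2) = -1715/2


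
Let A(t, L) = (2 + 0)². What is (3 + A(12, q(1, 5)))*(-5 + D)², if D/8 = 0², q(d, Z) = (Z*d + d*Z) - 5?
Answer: 175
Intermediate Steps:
q(d, Z) = -5 + 2*Z*d (q(d, Z) = (Z*d + Z*d) - 5 = 2*Z*d - 5 = -5 + 2*Z*d)
A(t, L) = 4 (A(t, L) = 2² = 4)
D = 0 (D = 8*0² = 8*0 = 0)
(3 + A(12, q(1, 5)))*(-5 + D)² = (3 + 4)*(-5 + 0)² = 7*(-5)² = 7*25 = 175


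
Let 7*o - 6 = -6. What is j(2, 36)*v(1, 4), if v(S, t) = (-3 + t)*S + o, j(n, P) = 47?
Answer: 47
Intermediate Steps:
o = 0 (o = 6/7 + (1/7)*(-6) = 6/7 - 6/7 = 0)
v(S, t) = S*(-3 + t) (v(S, t) = (-3 + t)*S + 0 = S*(-3 + t) + 0 = S*(-3 + t))
j(2, 36)*v(1, 4) = 47*(1*(-3 + 4)) = 47*(1*1) = 47*1 = 47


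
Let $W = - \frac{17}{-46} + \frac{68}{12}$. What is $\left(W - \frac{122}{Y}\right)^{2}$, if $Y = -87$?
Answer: $\frac{98465929}{1779556} \approx 55.332$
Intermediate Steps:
$W = \frac{833}{138}$ ($W = \left(-17\right) \left(- \frac{1}{46}\right) + 68 \cdot \frac{1}{12} = \frac{17}{46} + \frac{17}{3} = \frac{833}{138} \approx 6.0362$)
$\left(W - \frac{122}{Y}\right)^{2} = \left(\frac{833}{138} - \frac{122}{-87}\right)^{2} = \left(\frac{833}{138} - - \frac{122}{87}\right)^{2} = \left(\frac{833}{138} + \frac{122}{87}\right)^{2} = \left(\frac{9923}{1334}\right)^{2} = \frac{98465929}{1779556}$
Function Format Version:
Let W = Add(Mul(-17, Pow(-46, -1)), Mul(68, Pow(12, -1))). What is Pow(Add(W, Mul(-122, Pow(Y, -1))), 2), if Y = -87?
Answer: Rational(98465929, 1779556) ≈ 55.332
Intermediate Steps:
W = Rational(833, 138) (W = Add(Mul(-17, Rational(-1, 46)), Mul(68, Rational(1, 12))) = Add(Rational(17, 46), Rational(17, 3)) = Rational(833, 138) ≈ 6.0362)
Pow(Add(W, Mul(-122, Pow(Y, -1))), 2) = Pow(Add(Rational(833, 138), Mul(-122, Pow(-87, -1))), 2) = Pow(Add(Rational(833, 138), Mul(-122, Rational(-1, 87))), 2) = Pow(Add(Rational(833, 138), Rational(122, 87)), 2) = Pow(Rational(9923, 1334), 2) = Rational(98465929, 1779556)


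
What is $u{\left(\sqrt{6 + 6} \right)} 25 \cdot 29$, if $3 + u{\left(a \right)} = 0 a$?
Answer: $-2175$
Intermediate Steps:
$u{\left(a \right)} = -3$ ($u{\left(a \right)} = -3 + 0 a = -3 + 0 = -3$)
$u{\left(\sqrt{6 + 6} \right)} 25 \cdot 29 = \left(-3\right) 25 \cdot 29 = \left(-75\right) 29 = -2175$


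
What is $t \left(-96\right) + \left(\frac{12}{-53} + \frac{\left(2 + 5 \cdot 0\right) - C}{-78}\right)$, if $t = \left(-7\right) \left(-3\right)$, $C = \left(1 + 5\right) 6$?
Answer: $- \frac{4166639}{2067} \approx -2015.8$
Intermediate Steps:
$C = 36$ ($C = 6 \cdot 6 = 36$)
$t = 21$
$t \left(-96\right) + \left(\frac{12}{-53} + \frac{\left(2 + 5 \cdot 0\right) - C}{-78}\right) = 21 \left(-96\right) + \left(\frac{12}{-53} + \frac{\left(2 + 5 \cdot 0\right) - 36}{-78}\right) = -2016 + \left(12 \left(- \frac{1}{53}\right) + \left(\left(2 + 0\right) - 36\right) \left(- \frac{1}{78}\right)\right) = -2016 - \left(\frac{12}{53} - \left(2 - 36\right) \left(- \frac{1}{78}\right)\right) = -2016 - - \frac{433}{2067} = -2016 + \left(- \frac{12}{53} + \frac{17}{39}\right) = -2016 + \frac{433}{2067} = - \frac{4166639}{2067}$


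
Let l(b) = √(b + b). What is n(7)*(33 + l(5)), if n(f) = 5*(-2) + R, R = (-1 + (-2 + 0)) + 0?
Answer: -429 - 13*√10 ≈ -470.11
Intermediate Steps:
l(b) = √2*√b (l(b) = √(2*b) = √2*√b)
R = -3 (R = (-1 - 2) + 0 = -3 + 0 = -3)
n(f) = -13 (n(f) = 5*(-2) - 3 = -10 - 3 = -13)
n(7)*(33 + l(5)) = -13*(33 + √2*√5) = -13*(33 + √10) = -429 - 13*√10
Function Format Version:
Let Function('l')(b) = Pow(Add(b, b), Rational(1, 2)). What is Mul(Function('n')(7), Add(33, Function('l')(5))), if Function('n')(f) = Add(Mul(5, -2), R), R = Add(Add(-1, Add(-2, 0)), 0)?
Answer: Add(-429, Mul(-13, Pow(10, Rational(1, 2)))) ≈ -470.11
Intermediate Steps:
Function('l')(b) = Mul(Pow(2, Rational(1, 2)), Pow(b, Rational(1, 2))) (Function('l')(b) = Pow(Mul(2, b), Rational(1, 2)) = Mul(Pow(2, Rational(1, 2)), Pow(b, Rational(1, 2))))
R = -3 (R = Add(Add(-1, -2), 0) = Add(-3, 0) = -3)
Function('n')(f) = -13 (Function('n')(f) = Add(Mul(5, -2), -3) = Add(-10, -3) = -13)
Mul(Function('n')(7), Add(33, Function('l')(5))) = Mul(-13, Add(33, Mul(Pow(2, Rational(1, 2)), Pow(5, Rational(1, 2))))) = Mul(-13, Add(33, Pow(10, Rational(1, 2)))) = Add(-429, Mul(-13, Pow(10, Rational(1, 2))))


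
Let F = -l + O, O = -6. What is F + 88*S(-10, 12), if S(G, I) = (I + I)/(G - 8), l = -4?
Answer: -358/3 ≈ -119.33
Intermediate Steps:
S(G, I) = 2*I/(-8 + G) (S(G, I) = (2*I)/(-8 + G) = 2*I/(-8 + G))
F = -2 (F = -1*(-4) - 6 = 4 - 6 = -2)
F + 88*S(-10, 12) = -2 + 88*(2*12/(-8 - 10)) = -2 + 88*(2*12/(-18)) = -2 + 88*(2*12*(-1/18)) = -2 + 88*(-4/3) = -2 - 352/3 = -358/3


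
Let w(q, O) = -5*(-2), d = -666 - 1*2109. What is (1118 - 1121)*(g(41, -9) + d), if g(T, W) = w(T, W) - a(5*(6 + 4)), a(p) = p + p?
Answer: 8595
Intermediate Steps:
d = -2775 (d = -666 - 2109 = -2775)
w(q, O) = 10
a(p) = 2*p
g(T, W) = -90 (g(T, W) = 10 - 2*5*(6 + 4) = 10 - 2*5*10 = 10 - 2*50 = 10 - 1*100 = 10 - 100 = -90)
(1118 - 1121)*(g(41, -9) + d) = (1118 - 1121)*(-90 - 2775) = -3*(-2865) = 8595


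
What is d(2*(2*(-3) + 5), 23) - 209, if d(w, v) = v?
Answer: -186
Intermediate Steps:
d(2*(2*(-3) + 5), 23) - 209 = 23 - 209 = -186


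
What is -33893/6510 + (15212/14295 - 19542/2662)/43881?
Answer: -1886554761367201/362350162812330 ≈ -5.2064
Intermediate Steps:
-33893/6510 + (15212/14295 - 19542/2662)/43881 = -33893*1/6510 + (15212*(1/14295) - 19542*1/2662)*(1/43881) = -33893/6510 + (15212/14295 - 9771/1331)*(1/43881) = -33893/6510 - 119429273/19026645*1/43881 = -33893/6510 - 119429273/834908209245 = -1886554761367201/362350162812330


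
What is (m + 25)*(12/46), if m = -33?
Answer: -48/23 ≈ -2.0870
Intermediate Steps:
(m + 25)*(12/46) = (-33 + 25)*(12/46) = -96/46 = -8*6/23 = -48/23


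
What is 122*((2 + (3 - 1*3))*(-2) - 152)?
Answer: -19032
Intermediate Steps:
122*((2 + (3 - 1*3))*(-2) - 152) = 122*((2 + (3 - 3))*(-2) - 152) = 122*((2 + 0)*(-2) - 152) = 122*(2*(-2) - 152) = 122*(-4 - 152) = 122*(-156) = -19032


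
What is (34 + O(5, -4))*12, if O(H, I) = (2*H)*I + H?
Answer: -12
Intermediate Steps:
O(H, I) = H + 2*H*I (O(H, I) = 2*H*I + H = H + 2*H*I)
(34 + O(5, -4))*12 = (34 + 5*(1 + 2*(-4)))*12 = (34 + 5*(1 - 8))*12 = (34 + 5*(-7))*12 = (34 - 35)*12 = -1*12 = -12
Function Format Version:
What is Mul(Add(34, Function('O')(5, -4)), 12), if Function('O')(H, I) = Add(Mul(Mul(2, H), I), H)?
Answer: -12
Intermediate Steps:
Function('O')(H, I) = Add(H, Mul(2, H, I)) (Function('O')(H, I) = Add(Mul(2, H, I), H) = Add(H, Mul(2, H, I)))
Mul(Add(34, Function('O')(5, -4)), 12) = Mul(Add(34, Mul(5, Add(1, Mul(2, -4)))), 12) = Mul(Add(34, Mul(5, Add(1, -8))), 12) = Mul(Add(34, Mul(5, -7)), 12) = Mul(Add(34, -35), 12) = Mul(-1, 12) = -12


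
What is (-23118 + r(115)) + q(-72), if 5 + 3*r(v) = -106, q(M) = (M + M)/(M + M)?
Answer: -23154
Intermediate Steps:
q(M) = 1 (q(M) = (2*M)/((2*M)) = (2*M)*(1/(2*M)) = 1)
r(v) = -37 (r(v) = -5/3 + (⅓)*(-106) = -5/3 - 106/3 = -37)
(-23118 + r(115)) + q(-72) = (-23118 - 37) + 1 = -23155 + 1 = -23154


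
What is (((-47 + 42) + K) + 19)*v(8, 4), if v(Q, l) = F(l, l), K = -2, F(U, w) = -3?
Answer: -36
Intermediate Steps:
v(Q, l) = -3
(((-47 + 42) + K) + 19)*v(8, 4) = (((-47 + 42) - 2) + 19)*(-3) = ((-5 - 2) + 19)*(-3) = (-7 + 19)*(-3) = 12*(-3) = -36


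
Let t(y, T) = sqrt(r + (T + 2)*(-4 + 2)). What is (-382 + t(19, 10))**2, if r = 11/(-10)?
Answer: (3820 - I*sqrt(2510))**2/100 ≈ 1.459e+5 - 3827.6*I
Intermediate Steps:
r = -11/10 (r = 11*(-1/10) = -11/10 ≈ -1.1000)
t(y, T) = sqrt(-51/10 - 2*T) (t(y, T) = sqrt(-11/10 + (T + 2)*(-4 + 2)) = sqrt(-11/10 + (2 + T)*(-2)) = sqrt(-11/10 + (-4 - 2*T)) = sqrt(-51/10 - 2*T))
(-382 + t(19, 10))**2 = (-382 + sqrt(-510 - 200*10)/10)**2 = (-382 + sqrt(-510 - 2000)/10)**2 = (-382 + sqrt(-2510)/10)**2 = (-382 + (I*sqrt(2510))/10)**2 = (-382 + I*sqrt(2510)/10)**2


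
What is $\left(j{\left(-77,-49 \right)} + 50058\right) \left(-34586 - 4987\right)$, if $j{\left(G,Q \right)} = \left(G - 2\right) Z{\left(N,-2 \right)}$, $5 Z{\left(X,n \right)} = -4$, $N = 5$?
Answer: $- \frac{9917231238}{5} \approx -1.9834 \cdot 10^{9}$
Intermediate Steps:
$Z{\left(X,n \right)} = - \frac{4}{5}$ ($Z{\left(X,n \right)} = \frac{1}{5} \left(-4\right) = - \frac{4}{5}$)
$j{\left(G,Q \right)} = \frac{8}{5} - \frac{4 G}{5}$ ($j{\left(G,Q \right)} = \left(G - 2\right) \left(- \frac{4}{5}\right) = \left(-2 + G\right) \left(- \frac{4}{5}\right) = \frac{8}{5} - \frac{4 G}{5}$)
$\left(j{\left(-77,-49 \right)} + 50058\right) \left(-34586 - 4987\right) = \left(\left(\frac{8}{5} - - \frac{308}{5}\right) + 50058\right) \left(-34586 - 4987\right) = \left(\left(\frac{8}{5} + \frac{308}{5}\right) + 50058\right) \left(-39573\right) = \left(\frac{316}{5} + 50058\right) \left(-39573\right) = \frac{250606}{5} \left(-39573\right) = - \frac{9917231238}{5}$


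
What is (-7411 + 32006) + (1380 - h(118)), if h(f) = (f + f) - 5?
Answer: 25744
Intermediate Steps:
h(f) = -5 + 2*f (h(f) = 2*f - 5 = -5 + 2*f)
(-7411 + 32006) + (1380 - h(118)) = (-7411 + 32006) + (1380 - (-5 + 2*118)) = 24595 + (1380 - (-5 + 236)) = 24595 + (1380 - 1*231) = 24595 + (1380 - 231) = 24595 + 1149 = 25744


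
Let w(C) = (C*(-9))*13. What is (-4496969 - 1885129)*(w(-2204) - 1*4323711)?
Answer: 25948608478614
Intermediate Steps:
w(C) = -117*C (w(C) = -9*C*13 = -117*C)
(-4496969 - 1885129)*(w(-2204) - 1*4323711) = (-4496969 - 1885129)*(-117*(-2204) - 1*4323711) = -6382098*(257868 - 4323711) = -6382098*(-4065843) = 25948608478614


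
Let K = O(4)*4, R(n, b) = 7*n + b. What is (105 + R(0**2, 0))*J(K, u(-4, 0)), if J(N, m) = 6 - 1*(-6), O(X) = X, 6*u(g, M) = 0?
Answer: 1260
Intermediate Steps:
u(g, M) = 0 (u(g, M) = (1/6)*0 = 0)
R(n, b) = b + 7*n
K = 16 (K = 4*4 = 16)
J(N, m) = 12 (J(N, m) = 6 + 6 = 12)
(105 + R(0**2, 0))*J(K, u(-4, 0)) = (105 + (0 + 7*0**2))*12 = (105 + (0 + 7*0))*12 = (105 + (0 + 0))*12 = (105 + 0)*12 = 105*12 = 1260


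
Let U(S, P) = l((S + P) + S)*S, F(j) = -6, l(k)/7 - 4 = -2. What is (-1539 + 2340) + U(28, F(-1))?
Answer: 1193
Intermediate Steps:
l(k) = 14 (l(k) = 28 + 7*(-2) = 28 - 14 = 14)
U(S, P) = 14*S
(-1539 + 2340) + U(28, F(-1)) = (-1539 + 2340) + 14*28 = 801 + 392 = 1193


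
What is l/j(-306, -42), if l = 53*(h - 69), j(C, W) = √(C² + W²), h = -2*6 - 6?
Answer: -29*√106/20 ≈ -14.929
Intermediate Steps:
h = -18 (h = -12 - 6 = -18)
l = -4611 (l = 53*(-18 - 69) = 53*(-87) = -4611)
l/j(-306, -42) = -4611/√((-306)² + (-42)²) = -4611/√(93636 + 1764) = -4611*√106/3180 = -29*√106/20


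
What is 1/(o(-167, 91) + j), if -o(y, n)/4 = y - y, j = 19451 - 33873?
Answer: -1/14422 ≈ -6.9338e-5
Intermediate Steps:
j = -14422
o(y, n) = 0 (o(y, n) = -4*(y - y) = -4*0 = 0)
1/(o(-167, 91) + j) = 1/(0 - 14422) = 1/(-14422) = -1/14422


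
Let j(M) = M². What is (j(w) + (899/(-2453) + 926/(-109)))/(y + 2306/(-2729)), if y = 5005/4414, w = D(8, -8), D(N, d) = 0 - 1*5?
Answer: 51977122874536/930461532297 ≈ 55.862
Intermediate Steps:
D(N, d) = -5 (D(N, d) = 0 - 5 = -5)
w = -5
y = 5005/4414 (y = 5005*(1/4414) = 5005/4414 ≈ 1.1339)
(j(w) + (899/(-2453) + 926/(-109)))/(y + 2306/(-2729)) = ((-5)² + (899/(-2453) + 926/(-109)))/(5005/4414 + 2306/(-2729)) = (25 + (899*(-1/2453) + 926*(-1/109)))/(5005/4414 + 2306*(-1/2729)) = (25 + (-899/2453 - 926/109))/(5005/4414 - 2306/2729) = (25 - 2369469/267377)/(3479961/12045806) = (4314956/267377)*(12045806/3479961) = 51977122874536/930461532297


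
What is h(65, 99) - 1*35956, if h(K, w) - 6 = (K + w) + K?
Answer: -35721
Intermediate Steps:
h(K, w) = 6 + w + 2*K (h(K, w) = 6 + ((K + w) + K) = 6 + (w + 2*K) = 6 + w + 2*K)
h(65, 99) - 1*35956 = (6 + 99 + 2*65) - 1*35956 = (6 + 99 + 130) - 35956 = 235 - 35956 = -35721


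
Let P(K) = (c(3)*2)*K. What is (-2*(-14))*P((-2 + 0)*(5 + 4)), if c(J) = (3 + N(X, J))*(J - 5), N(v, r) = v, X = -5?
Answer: -4032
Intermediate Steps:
c(J) = 10 - 2*J (c(J) = (3 - 5)*(J - 5) = -2*(-5 + J) = 10 - 2*J)
P(K) = 8*K (P(K) = ((10 - 2*3)*2)*K = ((10 - 6)*2)*K = (4*2)*K = 8*K)
(-2*(-14))*P((-2 + 0)*(5 + 4)) = (-2*(-14))*(8*((-2 + 0)*(5 + 4))) = 28*(8*(-2*9)) = 28*(8*(-18)) = 28*(-144) = -4032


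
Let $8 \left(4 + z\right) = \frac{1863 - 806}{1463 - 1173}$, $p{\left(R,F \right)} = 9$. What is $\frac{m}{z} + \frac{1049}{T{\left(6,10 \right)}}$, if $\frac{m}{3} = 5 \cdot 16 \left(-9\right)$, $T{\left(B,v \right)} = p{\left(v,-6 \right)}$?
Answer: $\frac{17908909}{24669} \approx 725.97$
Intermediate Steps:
$T{\left(B,v \right)} = 9$
$m = -2160$ ($m = 3 \cdot 5 \cdot 16 \left(-9\right) = 3 \cdot 80 \left(-9\right) = 3 \left(-720\right) = -2160$)
$z = - \frac{8223}{2320}$ ($z = -4 + \frac{\left(1863 - 806\right) \frac{1}{1463 - 1173}}{8} = -4 + \frac{1057 \cdot \frac{1}{290}}{8} = -4 + \frac{1}{8} \cdot \frac{1057}{290} = -4 + \frac{1057}{2320} = - \frac{8223}{2320} \approx -3.5444$)
$\frac{m}{z} + \frac{1049}{T{\left(6,10 \right)}} = - \frac{2160}{- \frac{8223}{2320}} + \frac{1049}{9} = \left(-2160\right) \left(- \frac{2320}{8223}\right) + 1049 \cdot \frac{1}{9} = \frac{1670400}{2741} + \frac{1049}{9} = \frac{17908909}{24669}$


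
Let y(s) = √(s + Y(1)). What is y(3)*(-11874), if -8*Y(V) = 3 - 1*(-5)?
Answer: -11874*√2 ≈ -16792.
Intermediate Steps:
Y(V) = -1 (Y(V) = -(3 - 1*(-5))/8 = -(3 + 5)/8 = -⅛*8 = -1)
y(s) = √(-1 + s) (y(s) = √(s - 1) = √(-1 + s))
y(3)*(-11874) = √(-1 + 3)*(-11874) = √2*(-11874) = -11874*√2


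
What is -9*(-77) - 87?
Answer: 606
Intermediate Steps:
-9*(-77) - 87 = 693 - 87 = 606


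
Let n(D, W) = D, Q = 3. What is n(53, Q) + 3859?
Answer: 3912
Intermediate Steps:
n(53, Q) + 3859 = 53 + 3859 = 3912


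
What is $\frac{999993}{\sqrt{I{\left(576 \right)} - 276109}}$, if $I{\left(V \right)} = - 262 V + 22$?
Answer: $- \frac{333331 i \sqrt{426999}}{142333} \approx - 1530.3 i$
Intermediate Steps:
$I{\left(V \right)} = 22 - 262 V$
$\frac{999993}{\sqrt{I{\left(576 \right)} - 276109}} = \frac{999993}{\sqrt{\left(22 - 150912\right) - 276109}} = \frac{999993}{\sqrt{-150890 - 276109}} = \frac{999993}{\sqrt{-426999}} = \frac{999993}{i \sqrt{426999}} = 999993 \left(- \frac{i \sqrt{426999}}{426999}\right) = - \frac{333331 i \sqrt{426999}}{142333}$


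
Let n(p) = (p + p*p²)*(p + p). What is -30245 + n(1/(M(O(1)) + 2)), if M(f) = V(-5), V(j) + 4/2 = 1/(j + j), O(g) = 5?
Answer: -10045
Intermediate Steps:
V(j) = -2 + 1/(2*j) (V(j) = -2 + 1/(j + j) = -2 + 1/(2*j))
M(f) = -21/10 (M(f) = -2 + (½)/(-5) = -2 + (½)*(-⅕) = -2 - ⅒ = -21/10)
n(p) = 2*p*(p + p³) (n(p) = (p + p³)*(2*p) = 2*p*(p + p³))
-30245 + n(1/(M(O(1)) + 2)) = -30245 + 2*(1/(-21/10 + 2))²*(1 + (1/(-21/10 + 2))²) = -30245 + 2*(1/(-⅒))²*(1 + (1/(-⅒))²) = -30245 + 2*(-10)²*(1 + (-10)²) = -30245 + 2*100*(1 + 100) = -30245 + 2*100*101 = -30245 + 20200 = -10045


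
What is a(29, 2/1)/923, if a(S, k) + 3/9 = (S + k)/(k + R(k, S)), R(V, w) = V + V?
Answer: 29/5538 ≈ 0.0052366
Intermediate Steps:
R(V, w) = 2*V
a(S, k) = -⅓ + (S + k)/(3*k) (a(S, k) = -⅓ + (S + k)/(k + 2*k) = -⅓ + (S + k)/((3*k)) = -⅓ + (S + k)*(1/(3*k)) = -⅓ + (S + k)/(3*k))
a(29, 2/1)/923 = ((⅓)*29/(2/1))/923 = ((⅓)*29/(2*1))*(1/923) = ((⅓)*29/2)*(1/923) = ((⅓)*29*(½))*(1/923) = (29/6)*(1/923) = 29/5538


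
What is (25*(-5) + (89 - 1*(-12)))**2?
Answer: 576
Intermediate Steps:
(25*(-5) + (89 - 1*(-12)))**2 = (-125 + (89 + 12))**2 = (-125 + 101)**2 = (-24)**2 = 576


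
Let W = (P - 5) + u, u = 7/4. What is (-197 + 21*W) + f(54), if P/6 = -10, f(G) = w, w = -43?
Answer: -6273/4 ≈ -1568.3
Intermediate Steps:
f(G) = -43
P = -60 (P = 6*(-10) = -60)
u = 7/4 (u = 7*(¼) = 7/4 ≈ 1.7500)
W = -253/4 (W = (-60 - 5) + 7/4 = -65 + 7/4 = -253/4 ≈ -63.250)
(-197 + 21*W) + f(54) = (-197 + 21*(-253/4)) - 43 = (-197 - 5313/4) - 43 = -6101/4 - 43 = -6273/4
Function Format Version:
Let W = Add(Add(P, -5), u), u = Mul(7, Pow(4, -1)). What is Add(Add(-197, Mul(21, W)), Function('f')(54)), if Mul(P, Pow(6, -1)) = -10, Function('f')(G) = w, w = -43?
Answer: Rational(-6273, 4) ≈ -1568.3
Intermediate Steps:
Function('f')(G) = -43
P = -60 (P = Mul(6, -10) = -60)
u = Rational(7, 4) (u = Mul(7, Rational(1, 4)) = Rational(7, 4) ≈ 1.7500)
W = Rational(-253, 4) (W = Add(Add(-60, -5), Rational(7, 4)) = Add(-65, Rational(7, 4)) = Rational(-253, 4) ≈ -63.250)
Add(Add(-197, Mul(21, W)), Function('f')(54)) = Add(Add(-197, Mul(21, Rational(-253, 4))), -43) = Add(Add(-197, Rational(-5313, 4)), -43) = Add(Rational(-6101, 4), -43) = Rational(-6273, 4)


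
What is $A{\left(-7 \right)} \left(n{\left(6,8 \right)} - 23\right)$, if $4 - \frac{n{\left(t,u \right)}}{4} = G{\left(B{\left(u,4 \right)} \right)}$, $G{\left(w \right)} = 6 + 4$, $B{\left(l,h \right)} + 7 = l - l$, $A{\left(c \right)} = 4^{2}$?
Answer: $-752$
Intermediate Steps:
$A{\left(c \right)} = 16$
$B{\left(l,h \right)} = -7$ ($B{\left(l,h \right)} = -7 + \left(l - l\right) = -7 + 0 = -7$)
$G{\left(w \right)} = 10$
$n{\left(t,u \right)} = -24$ ($n{\left(t,u \right)} = 16 - 40 = -24$)
$A{\left(-7 \right)} \left(n{\left(6,8 \right)} - 23\right) = 16 \left(-24 - 23\right) = 16 \left(-47\right) = -752$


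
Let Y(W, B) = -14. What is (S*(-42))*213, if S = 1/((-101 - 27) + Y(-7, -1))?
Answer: 63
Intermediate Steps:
S = -1/142 (S = 1/((-101 - 27) - 14) = 1/(-128 - 14) = 1/(-142) = -1/142 ≈ -0.0070423)
(S*(-42))*213 = -1/142*(-42)*213 = (21/71)*213 = 63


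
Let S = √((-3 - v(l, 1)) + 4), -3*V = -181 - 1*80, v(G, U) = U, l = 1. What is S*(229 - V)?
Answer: 0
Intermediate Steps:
V = 87 (V = -(-181 - 1*80)/3 = -(-181 - 80)/3 = -⅓*(-261) = 87)
S = 0 (S = √((-3 - 1*1) + 4) = √((-3 - 1) + 4) = √(-4 + 4) = √0 = 0)
S*(229 - V) = 0*(229 - 1*87) = 0*(229 - 87) = 0*142 = 0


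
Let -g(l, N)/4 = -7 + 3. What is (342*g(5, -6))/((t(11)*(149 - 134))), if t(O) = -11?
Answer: -1824/55 ≈ -33.164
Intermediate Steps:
g(l, N) = 16 (g(l, N) = -4*(-7 + 3) = -4*(-4) = 16)
(342*g(5, -6))/((t(11)*(149 - 134))) = (342*16)/((-11*(149 - 134))) = 5472/((-11*15)) = 5472/(-165) = 5472*(-1/165) = -1824/55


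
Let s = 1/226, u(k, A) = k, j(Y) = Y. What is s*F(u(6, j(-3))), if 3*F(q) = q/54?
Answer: 1/6102 ≈ 0.00016388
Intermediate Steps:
F(q) = q/162 (F(q) = (q/54)/3 = q/162)
s = 1/226 ≈ 0.0044248
s*F(u(6, j(-3))) = ((1/162)*6)/226 = (1/226)*(1/27) = 1/6102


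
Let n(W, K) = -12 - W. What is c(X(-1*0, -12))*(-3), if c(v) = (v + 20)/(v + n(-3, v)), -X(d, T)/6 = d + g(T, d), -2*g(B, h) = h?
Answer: 20/3 ≈ 6.6667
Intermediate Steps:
g(B, h) = -h/2
X(d, T) = -3*d (X(d, T) = -6*(d - d/2) = -3*d)
c(v) = (20 + v)/(-9 + v) (c(v) = (v + 20)/(v + (-12 - 1*(-3))) = (20 + v)/(v + (-12 + 3)) = (20 + v)/(v - 9) = (20 + v)/(-9 + v))
c(X(-1*0, -12))*(-3) = ((20 - (-3)*0)/(-9 - (-3)*0))*(-3) = ((20 - 3*0)/(-9 - 3*0))*(-3) = ((20 + 0)/(-9 + 0))*(-3) = (20/(-9))*(-3) = -⅑*20*(-3) = -20/9*(-3) = 20/3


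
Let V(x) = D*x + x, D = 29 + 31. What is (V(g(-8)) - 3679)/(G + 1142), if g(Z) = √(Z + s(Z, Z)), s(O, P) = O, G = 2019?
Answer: -3679/3161 + 244*I/3161 ≈ -1.1639 + 0.077191*I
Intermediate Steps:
D = 60
g(Z) = √2*√Z (g(Z) = √(Z + Z) = √(2*Z) = √2*√Z)
V(x) = 61*x (V(x) = 60*x + x = 61*x)
(V(g(-8)) - 3679)/(G + 1142) = (61*(√2*√(-8)) - 3679)/(2019 + 1142) = (61*(√2*(2*I*√2)) - 3679)/3161 = (61*(4*I) - 3679)*(1/3161) = (244*I - 3679)*(1/3161) = (-3679 + 244*I)*(1/3161) = -3679/3161 + 244*I/3161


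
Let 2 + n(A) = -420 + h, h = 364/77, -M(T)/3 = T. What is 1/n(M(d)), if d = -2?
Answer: -11/4590 ≈ -0.0023965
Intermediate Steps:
M(T) = -3*T
h = 52/11 (h = 364*(1/77) = 52/11 ≈ 4.7273)
n(A) = -4590/11 (n(A) = -2 + (-420 + 52/11) = -2 - 4568/11 = -4590/11)
1/n(M(d)) = 1/(-4590/11) = -11/4590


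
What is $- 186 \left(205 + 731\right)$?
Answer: $-174096$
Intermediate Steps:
$- 186 \left(205 + 731\right) = \left(-186\right) 936 = -174096$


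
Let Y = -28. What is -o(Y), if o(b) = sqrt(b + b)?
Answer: -2*I*sqrt(14) ≈ -7.4833*I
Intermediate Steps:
o(b) = sqrt(2)*sqrt(b) (o(b) = sqrt(2*b) = sqrt(2)*sqrt(b))
-o(Y) = -sqrt(2)*sqrt(-28) = -sqrt(2)*2*I*sqrt(7) = -2*I*sqrt(14)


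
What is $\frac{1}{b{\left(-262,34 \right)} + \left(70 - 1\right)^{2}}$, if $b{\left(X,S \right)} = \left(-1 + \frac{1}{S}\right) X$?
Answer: $\frac{17}{85260} \approx 0.00019939$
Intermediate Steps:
$b{\left(X,S \right)} = X \left(-1 + \frac{1}{S}\right)$
$\frac{1}{b{\left(-262,34 \right)} + \left(70 - 1\right)^{2}} = \frac{1}{\left(\left(-1\right) \left(-262\right) - \frac{262}{34}\right) + \left(70 - 1\right)^{2}} = \frac{1}{\left(262 - \frac{131}{17}\right) + 69^{2}} = \frac{1}{\left(262 - \frac{131}{17}\right) + 4761} = \frac{1}{\frac{4323}{17} + 4761} = \frac{1}{\frac{85260}{17}} = \frac{17}{85260}$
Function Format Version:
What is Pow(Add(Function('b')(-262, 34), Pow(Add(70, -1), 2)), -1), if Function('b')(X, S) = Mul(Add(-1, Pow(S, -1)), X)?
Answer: Rational(17, 85260) ≈ 0.00019939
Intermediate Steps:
Function('b')(X, S) = Mul(X, Add(-1, Pow(S, -1)))
Pow(Add(Function('b')(-262, 34), Pow(Add(70, -1), 2)), -1) = Pow(Add(Add(Mul(-1, -262), Mul(-262, Pow(34, -1))), Pow(Add(70, -1), 2)), -1) = Pow(Add(Add(262, Mul(-262, Rational(1, 34))), Pow(69, 2)), -1) = Pow(Add(Add(262, Rational(-131, 17)), 4761), -1) = Pow(Add(Rational(4323, 17), 4761), -1) = Pow(Rational(85260, 17), -1) = Rational(17, 85260)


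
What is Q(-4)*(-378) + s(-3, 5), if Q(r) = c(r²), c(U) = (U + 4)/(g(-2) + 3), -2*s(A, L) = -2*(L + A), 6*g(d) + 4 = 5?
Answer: -45322/19 ≈ -2385.4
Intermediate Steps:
g(d) = ⅙ (g(d) = -⅔ + (⅙)*5 = -⅔ + ⅚ = ⅙)
s(A, L) = A + L (s(A, L) = -(-1)*(L + A) = -(-1)*(A + L) = -(-2*A - 2*L)/2 = A + L)
c(U) = 24/19 + 6*U/19 (c(U) = (U + 4)/(⅙ + 3) = (4 + U)/(19/6) = (4 + U)*(6/19) = 24/19 + 6*U/19)
Q(r) = 24/19 + 6*r²/19
Q(-4)*(-378) + s(-3, 5) = (24/19 + (6/19)*(-4)²)*(-378) + (-3 + 5) = (24/19 + (6/19)*16)*(-378) + 2 = (24/19 + 96/19)*(-378) + 2 = (120/19)*(-378) + 2 = -45360/19 + 2 = -45322/19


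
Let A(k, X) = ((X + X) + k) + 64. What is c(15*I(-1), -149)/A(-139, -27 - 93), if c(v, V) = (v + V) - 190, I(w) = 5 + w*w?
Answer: 83/105 ≈ 0.79048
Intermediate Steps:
I(w) = 5 + w**2
A(k, X) = 64 + k + 2*X (A(k, X) = (2*X + k) + 64 = (k + 2*X) + 64 = 64 + k + 2*X)
c(v, V) = -190 + V + v (c(v, V) = (V + v) - 190 = -190 + V + v)
c(15*I(-1), -149)/A(-139, -27 - 93) = (-190 - 149 + 15*(5 + (-1)**2))/(64 - 139 + 2*(-27 - 93)) = (-190 - 149 + 15*(5 + 1))/(64 - 139 + 2*(-120)) = (-190 - 149 + 15*6)/(64 - 139 - 240) = (-190 - 149 + 90)/(-315) = -249*(-1/315) = 83/105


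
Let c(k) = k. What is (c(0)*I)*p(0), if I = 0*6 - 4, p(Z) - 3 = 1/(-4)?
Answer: 0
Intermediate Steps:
p(Z) = 11/4 (p(Z) = 3 + 1/(-4) = 3 - ¼ = 11/4)
I = -4 (I = 0 - 4 = -4)
(c(0)*I)*p(0) = (0*(-4))*(11/4) = 0*(11/4) = 0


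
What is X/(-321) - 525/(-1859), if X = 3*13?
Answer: 32008/198913 ≈ 0.16091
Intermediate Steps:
X = 39
X/(-321) - 525/(-1859) = 39/(-321) - 525/(-1859) = 39*(-1/321) - 525*(-1/1859) = -13/107 + 525/1859 = 32008/198913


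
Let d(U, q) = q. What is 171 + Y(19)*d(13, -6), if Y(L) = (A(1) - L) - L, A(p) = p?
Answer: 393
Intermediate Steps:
Y(L) = 1 - 2*L (Y(L) = (1 - L) - L = 1 - 2*L)
171 + Y(19)*d(13, -6) = 171 + (1 - 2*19)*(-6) = 171 + (1 - 38)*(-6) = 171 - 37*(-6) = 171 + 222 = 393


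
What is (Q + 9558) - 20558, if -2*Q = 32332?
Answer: -27166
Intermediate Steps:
Q = -16166 (Q = -½*32332 = -16166)
(Q + 9558) - 20558 = (-16166 + 9558) - 20558 = -6608 - 20558 = -27166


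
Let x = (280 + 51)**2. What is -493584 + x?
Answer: -384023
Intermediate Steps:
x = 109561 (x = 331**2 = 109561)
-493584 + x = -493584 + 109561 = -384023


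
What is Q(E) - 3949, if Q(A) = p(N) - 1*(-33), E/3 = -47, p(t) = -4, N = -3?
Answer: -3920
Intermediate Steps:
E = -141 (E = 3*(-47) = -141)
Q(A) = 29 (Q(A) = -4 - 1*(-33) = -4 + 33 = 29)
Q(E) - 3949 = 29 - 3949 = -3920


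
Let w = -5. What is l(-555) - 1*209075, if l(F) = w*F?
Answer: -206300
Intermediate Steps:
l(F) = -5*F
l(-555) - 1*209075 = -5*(-555) - 1*209075 = 2775 - 209075 = -206300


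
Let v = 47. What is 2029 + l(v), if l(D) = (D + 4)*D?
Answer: 4426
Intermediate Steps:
l(D) = D*(4 + D) (l(D) = (4 + D)*D = D*(4 + D))
2029 + l(v) = 2029 + 47*(4 + 47) = 2029 + 47*51 = 2029 + 2397 = 4426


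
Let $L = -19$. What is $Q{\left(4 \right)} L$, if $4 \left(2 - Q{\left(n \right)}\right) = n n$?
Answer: $38$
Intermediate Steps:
$Q{\left(n \right)} = 2 - \frac{n^{2}}{4}$ ($Q{\left(n \right)} = 2 - \frac{n n}{4} = 2 - \frac{n^{2}}{4}$)
$Q{\left(4 \right)} L = \left(2 - \frac{4^{2}}{4}\right) \left(-19\right) = \left(2 - 4\right) \left(-19\right) = \left(-2\right) \left(-19\right) = 38$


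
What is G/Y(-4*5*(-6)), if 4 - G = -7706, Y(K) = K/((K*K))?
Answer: 925200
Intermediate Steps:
Y(K) = 1/K (Y(K) = K/(K²) = K/K² = 1/K)
G = 7710 (G = 4 - 1*(-7706) = 4 + 7706 = 7710)
G/Y(-4*5*(-6)) = 7710/(1/(-4*5*(-6))) = 7710/(1/(-20*(-6))) = 7710/(1/120) = 7710*120 = 925200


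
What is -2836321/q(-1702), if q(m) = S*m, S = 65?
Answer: 2836321/110630 ≈ 25.638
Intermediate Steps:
q(m) = 65*m
-2836321/q(-1702) = -2836321/(65*(-1702)) = -2836321/(-110630) = -2836321*(-1/110630) = 2836321/110630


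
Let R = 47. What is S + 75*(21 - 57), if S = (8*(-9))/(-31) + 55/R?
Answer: -3928811/1457 ≈ -2696.5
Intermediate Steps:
S = 5089/1457 (S = (8*(-9))/(-31) + 55/47 = -72*(-1/31) + 55*(1/47) = 72/31 + 55/47 = 5089/1457 ≈ 3.4928)
S + 75*(21 - 57) = 5089/1457 + 75*(21 - 57) = 5089/1457 + 75*(-36) = 5089/1457 - 2700 = -3928811/1457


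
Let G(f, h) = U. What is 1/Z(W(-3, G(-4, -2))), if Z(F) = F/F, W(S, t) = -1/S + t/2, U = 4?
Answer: 1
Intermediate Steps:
G(f, h) = 4
W(S, t) = t/2 - 1/S (W(S, t) = -1/S + t*(½) = -1/S + t/2 = t/2 - 1/S)
Z(F) = 1
1/Z(W(-3, G(-4, -2))) = 1/1 = 1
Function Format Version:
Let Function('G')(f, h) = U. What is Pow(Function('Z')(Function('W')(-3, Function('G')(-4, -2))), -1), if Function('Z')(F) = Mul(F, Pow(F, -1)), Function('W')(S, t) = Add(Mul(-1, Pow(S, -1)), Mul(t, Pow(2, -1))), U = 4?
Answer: 1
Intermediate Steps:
Function('G')(f, h) = 4
Function('W')(S, t) = Add(Mul(Rational(1, 2), t), Mul(-1, Pow(S, -1))) (Function('W')(S, t) = Add(Mul(-1, Pow(S, -1)), Mul(t, Rational(1, 2))) = Add(Mul(-1, Pow(S, -1)), Mul(Rational(1, 2), t)) = Add(Mul(Rational(1, 2), t), Mul(-1, Pow(S, -1))))
Function('Z')(F) = 1
Pow(Function('Z')(Function('W')(-3, Function('G')(-4, -2))), -1) = Pow(1, -1) = 1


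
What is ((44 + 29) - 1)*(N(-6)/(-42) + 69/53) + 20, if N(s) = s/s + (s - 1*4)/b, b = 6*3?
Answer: 125740/1113 ≈ 112.97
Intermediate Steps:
b = 18
N(s) = 7/9 + s/18 (N(s) = s/s + (s - 1*4)/18 = 1 + (s - 4)*(1/18) = 1 + (-4 + s)*(1/18) = 1 + (-2/9 + s/18) = 7/9 + s/18)
((44 + 29) - 1)*(N(-6)/(-42) + 69/53) + 20 = ((44 + 29) - 1)*((7/9 + (1/18)*(-6))/(-42) + 69/53) + 20 = (73 - 1)*((7/9 - 1/3)*(-1/42) + 69*(1/53)) + 20 = 72*((4/9)*(-1/42) + 69/53) + 20 = 72*(-2/189 + 69/53) + 20 = 72*(12935/10017) + 20 = 103480/1113 + 20 = 125740/1113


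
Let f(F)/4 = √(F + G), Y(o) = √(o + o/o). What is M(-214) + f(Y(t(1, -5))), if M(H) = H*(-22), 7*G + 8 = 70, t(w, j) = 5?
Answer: 4708 + 4*√(434 + 49*√6)/7 ≈ 4721.5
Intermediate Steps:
Y(o) = √(1 + o) (Y(o) = √(o + 1) = √(1 + o))
G = 62/7 (G = -8/7 + (⅐)*70 = -8/7 + 10 = 62/7 ≈ 8.8571)
M(H) = -22*H
f(F) = 4*√(62/7 + F) (f(F) = 4*√(F + 62/7) = 4*√(62/7 + F))
M(-214) + f(Y(t(1, -5))) = -22*(-214) + 4*√(434 + 49*√(1 + 5))/7 = 4708 + 4*√(434 + 49*√6)/7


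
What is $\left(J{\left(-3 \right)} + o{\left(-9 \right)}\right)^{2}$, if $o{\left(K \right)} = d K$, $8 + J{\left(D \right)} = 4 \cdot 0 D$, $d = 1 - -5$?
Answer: $3844$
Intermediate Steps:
$d = 6$ ($d = 1 + 5 = 6$)
$J{\left(D \right)} = -8$ ($J{\left(D \right)} = -8 + 4 \cdot 0 D = -8 + 0 D = -8 + 0 = -8$)
$o{\left(K \right)} = 6 K$
$\left(J{\left(-3 \right)} + o{\left(-9 \right)}\right)^{2} = \left(-8 + 6 \left(-9\right)\right)^{2} = \left(-8 - 54\right)^{2} = \left(-62\right)^{2} = 3844$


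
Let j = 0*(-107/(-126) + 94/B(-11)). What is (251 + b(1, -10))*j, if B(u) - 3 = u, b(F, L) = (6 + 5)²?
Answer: 0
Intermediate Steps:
b(F, L) = 121 (b(F, L) = 11² = 121)
B(u) = 3 + u
j = 0 (j = 0*(-107/(-126) + 94/(3 - 11)) = 0*(-107*(-1/126) + 94/(-8)) = 0*(107/126 + 94*(-⅛)) = 0*(107/126 - 47/4) = 0*(-2747/252) = 0)
(251 + b(1, -10))*j = (251 + 121)*0 = 372*0 = 0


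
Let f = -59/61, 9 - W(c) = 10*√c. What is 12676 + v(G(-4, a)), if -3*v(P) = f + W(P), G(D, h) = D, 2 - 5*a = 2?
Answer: 2319218/183 + 20*I/3 ≈ 12673.0 + 6.6667*I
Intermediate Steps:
a = 0 (a = ⅖ - ⅕*2 = ⅖ - ⅖ = 0)
W(c) = 9 - 10*√c
f = -59/61 (f = -59*1/61 = -59/61 ≈ -0.96721)
v(P) = -490/183 + 10*√P/3 (v(P) = -(-59/61 + (9 - 10*√P))/3 = -(490/61 - 10*√P)/3 = -490/183 + 10*√P/3)
12676 + v(G(-4, a)) = 12676 + (-490/183 + 10*√(-4)/3) = 12676 + (-490/183 + 10*(2*I)/3) = 12676 + (-490/183 + 20*I/3) = 2319218/183 + 20*I/3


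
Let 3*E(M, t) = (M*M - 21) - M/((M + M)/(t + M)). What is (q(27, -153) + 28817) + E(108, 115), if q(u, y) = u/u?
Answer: 195971/6 ≈ 32662.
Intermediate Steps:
q(u, y) = 1
E(M, t) = -7 - M/6 - t/6 + M**2/3 (E(M, t) = ((M*M - 21) - M/((M + M)/(t + M)))/3 = ((M**2 - 21) - M/((2*M)/(M + t)))/3 = ((-21 + M**2) - M/(2*M/(M + t)))/3 = ((-21 + M**2) - M*(M + t)/(2*M))/3 = ((-21 + M**2) - (M/2 + t/2))/3 = ((-21 + M**2) + (-M/2 - t/2))/3 = (-21 + M**2 - M/2 - t/2)/3 = -7 - M/6 - t/6 + M**2/3)
(q(27, -153) + 28817) + E(108, 115) = (1 + 28817) + (-7 - 1/6*108 - 1/6*115 + (1/3)*108**2) = 28818 + (-7 - 18 - 115/6 + (1/3)*11664) = 28818 + (-7 - 18 - 115/6 + 3888) = 28818 + 23063/6 = 195971/6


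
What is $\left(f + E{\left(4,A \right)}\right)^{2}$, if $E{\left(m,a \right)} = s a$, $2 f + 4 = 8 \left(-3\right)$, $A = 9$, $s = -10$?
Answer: $10816$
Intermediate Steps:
$f = -14$ ($f = -2 + \frac{8 \left(-3\right)}{2} = -2 + \frac{1}{2} \left(-24\right) = -2 - 12 = -14$)
$E{\left(m,a \right)} = - 10 a$
$\left(f + E{\left(4,A \right)}\right)^{2} = \left(-14 - 90\right)^{2} = \left(-104\right)^{2} = 10816$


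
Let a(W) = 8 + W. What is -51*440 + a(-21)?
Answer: -22453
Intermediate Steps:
-51*440 + a(-21) = -51*440 + (8 - 21) = -22440 - 13 = -22453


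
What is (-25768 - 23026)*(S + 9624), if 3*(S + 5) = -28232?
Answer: -30496250/3 ≈ -1.0165e+7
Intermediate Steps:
S = -28247/3 (S = -5 + (1/3)*(-28232) = -5 - 28232/3 = -28247/3 ≈ -9415.7)
(-25768 - 23026)*(S + 9624) = (-25768 - 23026)*(-28247/3 + 9624) = -48794*625/3 = -30496250/3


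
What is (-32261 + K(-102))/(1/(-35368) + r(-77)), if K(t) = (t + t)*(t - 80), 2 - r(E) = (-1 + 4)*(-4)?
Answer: 172136056/495151 ≈ 347.64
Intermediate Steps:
r(E) = 14 (r(E) = 2 - (-1 + 4)*(-4) = 2 - 3*(-4) = 2 - 1*(-12) = 2 + 12 = 14)
K(t) = 2*t*(-80 + t) (K(t) = (2*t)*(-80 + t) = 2*t*(-80 + t))
(-32261 + K(-102))/(1/(-35368) + r(-77)) = (-32261 + 2*(-102)*(-80 - 102))/(1/(-35368) + 14) = (-32261 + 2*(-102)*(-182))/(-1/35368 + 14) = (-32261 + 37128)/(495151/35368) = 4867*(35368/495151) = 172136056/495151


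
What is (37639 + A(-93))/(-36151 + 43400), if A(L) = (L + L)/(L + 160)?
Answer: 2521627/485683 ≈ 5.1919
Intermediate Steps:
A(L) = 2*L/(160 + L) (A(L) = (2*L)/(160 + L) = 2*L/(160 + L))
(37639 + A(-93))/(-36151 + 43400) = (37639 + 2*(-93)/(160 - 93))/(-36151 + 43400) = (37639 + 2*(-93)/67)/7249 = (37639 + 2*(-93)*(1/67))*(1/7249) = (37639 - 186/67)*(1/7249) = (2521627/67)*(1/7249) = 2521627/485683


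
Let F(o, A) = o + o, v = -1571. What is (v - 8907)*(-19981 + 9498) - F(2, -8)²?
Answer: 109840858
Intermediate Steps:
F(o, A) = 2*o
(v - 8907)*(-19981 + 9498) - F(2, -8)² = (-1571 - 8907)*(-19981 + 9498) - (2*2)² = -10478*(-10483) - 1*4² = 109840874 - 1*16 = 109840874 - 16 = 109840858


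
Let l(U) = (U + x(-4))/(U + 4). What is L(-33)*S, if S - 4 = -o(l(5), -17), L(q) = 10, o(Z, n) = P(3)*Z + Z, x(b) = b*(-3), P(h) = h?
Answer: -320/9 ≈ -35.556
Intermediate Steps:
x(b) = -3*b
l(U) = (12 + U)/(4 + U) (l(U) = (U - 3*(-4))/(U + 4) = (U + 12)/(4 + U) = (12 + U)/(4 + U))
o(Z, n) = 4*Z (o(Z, n) = 3*Z + Z = 4*Z)
S = -32/9 (S = 4 - 4*(12 + 5)/(4 + 5) = 4 - 4*17/9 = 4 - 1*68/9 = 4 - 68/9 = -32/9 ≈ -3.5556)
L(-33)*S = 10*(-32/9) = -320/9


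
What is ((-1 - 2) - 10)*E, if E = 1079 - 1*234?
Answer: -10985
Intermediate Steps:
E = 845 (E = 1079 - 234 = 845)
((-1 - 2) - 10)*E = ((-1 - 2) - 10)*845 = (-3 - 10)*845 = -13*845 = -10985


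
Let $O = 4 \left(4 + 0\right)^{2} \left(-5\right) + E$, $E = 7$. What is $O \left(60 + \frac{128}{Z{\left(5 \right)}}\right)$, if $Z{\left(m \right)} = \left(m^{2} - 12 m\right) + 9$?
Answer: $- \frac{224108}{13} \approx -17239.0$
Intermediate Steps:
$Z{\left(m \right)} = 9 + m^{2} - 12 m$
$O = -313$ ($O = 4 \left(4 + 0\right)^{2} \left(-5\right) + 7 = 4 \cdot 4^{2} \left(-5\right) + 7 = 4 \cdot 16 \left(-5\right) + 7 = 4 \left(-80\right) + 7 = -320 + 7 = -313$)
$O \left(60 + \frac{128}{Z{\left(5 \right)}}\right) = - 313 \left(60 + \frac{128}{9 + 5^{2} - 60}\right) = - 313 \left(60 + \frac{128}{9 + 25 - 60}\right) = - 313 \left(60 + \frac{128}{-26}\right) = - 313 \left(60 + 128 \left(- \frac{1}{26}\right)\right) = - 313 \left(60 - \frac{64}{13}\right) = \left(-313\right) \frac{716}{13} = - \frac{224108}{13}$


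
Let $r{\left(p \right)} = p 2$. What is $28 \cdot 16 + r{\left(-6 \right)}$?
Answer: $436$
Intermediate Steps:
$r{\left(p \right)} = 2 p$
$28 \cdot 16 + r{\left(-6 \right)} = 28 \cdot 16 + 2 \left(-6\right) = 448 - 12 = 436$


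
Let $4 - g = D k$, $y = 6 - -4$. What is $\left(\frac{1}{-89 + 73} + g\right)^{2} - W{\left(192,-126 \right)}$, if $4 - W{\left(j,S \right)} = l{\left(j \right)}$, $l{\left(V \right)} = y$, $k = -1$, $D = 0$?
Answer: $\frac{5505}{256} \approx 21.504$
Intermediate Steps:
$y = 10$ ($y = 6 + 4 = 10$)
$l{\left(V \right)} = 10$
$W{\left(j,S \right)} = -6$ ($W{\left(j,S \right)} = 4 - 10 = -6$)
$g = 4$ ($g = 4 - 0 \left(-1\right) = 4 - 0 = 4 + 0 = 4$)
$\left(\frac{1}{-89 + 73} + g\right)^{2} - W{\left(192,-126 \right)} = \left(\frac{1}{-89 + 73} + 4\right)^{2} - -6 = \left(\frac{1}{-16} + 4\right)^{2} + 6 = \left(- \frac{1}{16} + 4\right)^{2} + 6 = \left(\frac{63}{16}\right)^{2} + 6 = \frac{3969}{256} + 6 = \frac{5505}{256}$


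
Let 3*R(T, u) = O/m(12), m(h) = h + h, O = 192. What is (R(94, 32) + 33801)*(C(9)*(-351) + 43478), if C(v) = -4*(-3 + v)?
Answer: 5263433722/3 ≈ 1.7545e+9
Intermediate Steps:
m(h) = 2*h
R(T, u) = 8/3 (R(T, u) = (192/((2*12)))/3 = (192/24)/3 = (192*(1/24))/3 = (⅓)*8 = 8/3)
C(v) = 12 - 4*v
(R(94, 32) + 33801)*(C(9)*(-351) + 43478) = (8/3 + 33801)*((12 - 4*9)*(-351) + 43478) = 101411*((12 - 36)*(-351) + 43478)/3 = 101411*(-24*(-351) + 43478)/3 = 101411*(8424 + 43478)/3 = (101411/3)*51902 = 5263433722/3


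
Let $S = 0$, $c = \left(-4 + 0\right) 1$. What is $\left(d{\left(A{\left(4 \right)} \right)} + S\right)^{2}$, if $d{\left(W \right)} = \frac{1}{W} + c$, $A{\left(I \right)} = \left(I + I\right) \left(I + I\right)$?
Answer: $\frac{65025}{4096} \approx 15.875$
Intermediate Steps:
$c = -4$ ($c = \left(-4\right) 1 = -4$)
$A{\left(I \right)} = 4 I^{2}$ ($A{\left(I \right)} = 2 I 2 I = 4 I^{2}$)
$d{\left(W \right)} = -4 + \frac{1}{W}$ ($d{\left(W \right)} = \frac{1}{W} - 4 = -4 + \frac{1}{W}$)
$\left(d{\left(A{\left(4 \right)} \right)} + S\right)^{2} = \left(\left(-4 + \frac{1}{4 \cdot 4^{2}}\right) + 0\right)^{2} = \left(\left(-4 + \frac{1}{4 \cdot 16}\right) + 0\right)^{2} = \left(\left(-4 + \frac{1}{64}\right) + 0\right)^{2} = \left(- \frac{255}{64} + 0\right)^{2} = \left(- \frac{255}{64}\right)^{2} = \frac{65025}{4096}$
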